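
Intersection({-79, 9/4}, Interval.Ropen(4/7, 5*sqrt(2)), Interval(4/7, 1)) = EmptySet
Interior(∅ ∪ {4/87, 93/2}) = ∅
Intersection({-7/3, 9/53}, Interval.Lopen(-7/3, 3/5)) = {9/53}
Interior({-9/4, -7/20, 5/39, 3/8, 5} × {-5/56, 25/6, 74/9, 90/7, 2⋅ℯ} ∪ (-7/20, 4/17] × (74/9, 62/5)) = (-7/20, 4/17) × (74/9, 62/5)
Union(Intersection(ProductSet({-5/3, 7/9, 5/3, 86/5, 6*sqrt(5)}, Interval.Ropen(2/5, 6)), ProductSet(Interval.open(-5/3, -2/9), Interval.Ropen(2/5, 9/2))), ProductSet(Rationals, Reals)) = ProductSet(Rationals, Reals)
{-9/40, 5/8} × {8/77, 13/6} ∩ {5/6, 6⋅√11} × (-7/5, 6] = ∅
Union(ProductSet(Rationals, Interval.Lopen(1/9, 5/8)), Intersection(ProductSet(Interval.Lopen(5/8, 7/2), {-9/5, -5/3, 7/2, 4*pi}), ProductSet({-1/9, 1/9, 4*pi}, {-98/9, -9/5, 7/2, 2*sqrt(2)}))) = ProductSet(Rationals, Interval.Lopen(1/9, 5/8))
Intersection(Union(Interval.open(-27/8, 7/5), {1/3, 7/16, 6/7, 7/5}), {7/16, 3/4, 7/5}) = {7/16, 3/4, 7/5}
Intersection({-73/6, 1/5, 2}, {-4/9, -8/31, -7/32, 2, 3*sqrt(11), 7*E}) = {2}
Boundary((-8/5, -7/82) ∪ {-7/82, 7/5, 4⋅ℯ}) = {-8/5, -7/82, 7/5, 4⋅ℯ}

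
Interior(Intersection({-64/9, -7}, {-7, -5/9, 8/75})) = EmptySet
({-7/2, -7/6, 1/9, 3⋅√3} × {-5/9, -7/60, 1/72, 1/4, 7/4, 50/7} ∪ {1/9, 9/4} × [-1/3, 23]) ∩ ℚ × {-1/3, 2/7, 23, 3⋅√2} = {1/9, 9/4} × {-1/3, 2/7, 23, 3⋅√2}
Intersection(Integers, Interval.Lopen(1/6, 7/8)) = EmptySet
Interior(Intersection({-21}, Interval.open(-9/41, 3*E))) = EmptySet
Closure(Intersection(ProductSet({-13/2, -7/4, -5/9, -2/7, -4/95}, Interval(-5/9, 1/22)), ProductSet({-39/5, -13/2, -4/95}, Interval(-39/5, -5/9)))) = ProductSet({-13/2, -4/95}, {-5/9})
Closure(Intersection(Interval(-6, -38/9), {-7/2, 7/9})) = EmptySet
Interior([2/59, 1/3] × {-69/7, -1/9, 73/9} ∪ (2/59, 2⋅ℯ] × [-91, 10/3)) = (2/59, 2⋅ℯ) × (-91, 10/3)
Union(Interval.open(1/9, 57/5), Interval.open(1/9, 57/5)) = Interval.open(1/9, 57/5)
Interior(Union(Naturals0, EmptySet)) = EmptySet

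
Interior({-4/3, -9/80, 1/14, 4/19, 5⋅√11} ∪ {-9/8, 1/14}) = ∅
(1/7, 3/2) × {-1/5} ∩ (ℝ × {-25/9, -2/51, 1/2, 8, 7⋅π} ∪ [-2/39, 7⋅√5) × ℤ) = ∅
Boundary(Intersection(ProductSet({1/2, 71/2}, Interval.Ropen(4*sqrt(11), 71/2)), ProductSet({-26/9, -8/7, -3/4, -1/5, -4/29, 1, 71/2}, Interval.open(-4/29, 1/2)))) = EmptySet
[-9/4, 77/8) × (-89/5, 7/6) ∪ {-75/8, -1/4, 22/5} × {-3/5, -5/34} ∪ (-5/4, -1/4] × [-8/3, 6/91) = ({-75/8, -1/4, 22/5} × {-3/5, -5/34}) ∪ ([-9/4, 77/8) × (-89/5, 7/6))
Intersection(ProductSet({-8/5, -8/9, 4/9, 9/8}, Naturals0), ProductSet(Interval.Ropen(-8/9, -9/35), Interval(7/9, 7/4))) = ProductSet({-8/9}, Range(1, 2, 1))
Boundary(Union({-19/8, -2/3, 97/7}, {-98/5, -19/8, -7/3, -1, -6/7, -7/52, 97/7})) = {-98/5, -19/8, -7/3, -1, -6/7, -2/3, -7/52, 97/7}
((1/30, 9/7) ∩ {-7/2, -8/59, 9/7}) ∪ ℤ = ℤ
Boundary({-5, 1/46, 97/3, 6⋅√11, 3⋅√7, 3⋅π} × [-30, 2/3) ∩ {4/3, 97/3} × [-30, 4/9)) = {97/3} × [-30, 4/9]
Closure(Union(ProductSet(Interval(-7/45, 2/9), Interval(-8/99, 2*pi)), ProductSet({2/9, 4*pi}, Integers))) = Union(ProductSet({2/9, 4*pi}, Integers), ProductSet(Interval(-7/45, 2/9), Interval(-8/99, 2*pi)))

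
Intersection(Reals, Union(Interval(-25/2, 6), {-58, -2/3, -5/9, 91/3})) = Union({-58, 91/3}, Interval(-25/2, 6))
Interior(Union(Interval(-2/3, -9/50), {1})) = Interval.open(-2/3, -9/50)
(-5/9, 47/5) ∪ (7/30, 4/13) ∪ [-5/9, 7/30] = [-5/9, 47/5)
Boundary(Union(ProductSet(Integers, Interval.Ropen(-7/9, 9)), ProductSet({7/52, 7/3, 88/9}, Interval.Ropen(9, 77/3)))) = Union(ProductSet({7/52, 7/3, 88/9}, Interval(9, 77/3)), ProductSet(Integers, Interval(-7/9, 9)))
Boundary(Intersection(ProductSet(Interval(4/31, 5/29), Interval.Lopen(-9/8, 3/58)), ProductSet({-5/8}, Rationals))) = EmptySet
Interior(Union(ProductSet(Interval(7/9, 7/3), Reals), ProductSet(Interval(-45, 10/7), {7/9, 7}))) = ProductSet(Interval.open(7/9, 7/3), Interval(-oo, oo))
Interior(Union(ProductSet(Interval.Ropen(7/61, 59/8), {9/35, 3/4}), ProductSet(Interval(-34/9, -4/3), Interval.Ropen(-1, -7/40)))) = ProductSet(Interval.open(-34/9, -4/3), Interval.open(-1, -7/40))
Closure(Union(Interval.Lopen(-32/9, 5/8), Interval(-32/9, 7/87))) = Interval(-32/9, 5/8)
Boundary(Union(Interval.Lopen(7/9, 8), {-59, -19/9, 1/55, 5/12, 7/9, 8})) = {-59, -19/9, 1/55, 5/12, 7/9, 8}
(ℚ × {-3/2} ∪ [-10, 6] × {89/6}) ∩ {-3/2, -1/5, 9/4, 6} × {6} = ∅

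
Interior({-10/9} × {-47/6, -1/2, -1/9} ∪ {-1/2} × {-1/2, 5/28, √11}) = ∅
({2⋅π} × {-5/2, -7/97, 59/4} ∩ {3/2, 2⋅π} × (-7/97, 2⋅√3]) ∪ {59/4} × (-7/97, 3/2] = {59/4} × (-7/97, 3/2]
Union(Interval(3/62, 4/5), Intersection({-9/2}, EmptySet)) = Interval(3/62, 4/5)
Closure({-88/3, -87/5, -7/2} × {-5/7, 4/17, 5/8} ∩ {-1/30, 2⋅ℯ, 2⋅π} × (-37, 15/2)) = ∅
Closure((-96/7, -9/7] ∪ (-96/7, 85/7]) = [-96/7, 85/7]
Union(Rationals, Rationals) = Rationals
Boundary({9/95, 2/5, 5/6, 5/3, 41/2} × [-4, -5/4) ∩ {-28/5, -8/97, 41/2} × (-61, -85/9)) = ∅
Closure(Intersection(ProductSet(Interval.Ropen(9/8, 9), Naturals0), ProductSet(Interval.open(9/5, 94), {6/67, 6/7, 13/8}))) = EmptySet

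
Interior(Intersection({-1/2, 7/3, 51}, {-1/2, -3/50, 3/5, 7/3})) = EmptySet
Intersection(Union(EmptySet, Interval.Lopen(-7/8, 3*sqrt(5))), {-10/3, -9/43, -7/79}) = {-9/43, -7/79}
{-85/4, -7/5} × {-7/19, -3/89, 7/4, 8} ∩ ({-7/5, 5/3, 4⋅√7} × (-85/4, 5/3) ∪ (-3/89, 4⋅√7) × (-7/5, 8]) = {-7/5} × {-7/19, -3/89}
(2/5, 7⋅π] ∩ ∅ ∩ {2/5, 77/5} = ∅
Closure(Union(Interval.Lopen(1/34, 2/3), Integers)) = Union(Integers, Interval(1/34, 2/3))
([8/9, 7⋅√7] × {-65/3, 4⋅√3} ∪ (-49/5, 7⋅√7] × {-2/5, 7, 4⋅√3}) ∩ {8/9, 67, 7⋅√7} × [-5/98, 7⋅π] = {8/9, 7⋅√7} × {7, 4⋅√3}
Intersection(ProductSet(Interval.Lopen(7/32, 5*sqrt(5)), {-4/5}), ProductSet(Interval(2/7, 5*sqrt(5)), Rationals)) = ProductSet(Interval(2/7, 5*sqrt(5)), {-4/5})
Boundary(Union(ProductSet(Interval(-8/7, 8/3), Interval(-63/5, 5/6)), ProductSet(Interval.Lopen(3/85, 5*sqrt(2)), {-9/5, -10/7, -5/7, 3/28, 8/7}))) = Union(ProductSet({-8/7, 8/3}, Interval(-63/5, 5/6)), ProductSet(Interval(-8/7, 8/3), {-63/5, 5/6}), ProductSet(Interval(3/85, 5*sqrt(2)), {8/7}), ProductSet(Interval(8/3, 5*sqrt(2)), {-9/5, -10/7, -5/7, 3/28, 8/7}))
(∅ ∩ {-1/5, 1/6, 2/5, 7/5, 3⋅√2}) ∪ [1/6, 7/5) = [1/6, 7/5)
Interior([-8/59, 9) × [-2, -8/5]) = (-8/59, 9) × (-2, -8/5)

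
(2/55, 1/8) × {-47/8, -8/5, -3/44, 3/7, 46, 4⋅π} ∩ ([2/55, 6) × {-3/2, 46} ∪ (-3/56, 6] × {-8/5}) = (2/55, 1/8) × {-8/5, 46}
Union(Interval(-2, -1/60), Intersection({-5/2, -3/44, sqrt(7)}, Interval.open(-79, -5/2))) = Interval(-2, -1/60)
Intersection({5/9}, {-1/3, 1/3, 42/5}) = EmptySet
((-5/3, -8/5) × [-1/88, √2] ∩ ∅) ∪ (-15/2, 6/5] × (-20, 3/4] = (-15/2, 6/5] × (-20, 3/4]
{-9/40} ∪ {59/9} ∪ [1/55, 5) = {-9/40, 59/9} ∪ [1/55, 5)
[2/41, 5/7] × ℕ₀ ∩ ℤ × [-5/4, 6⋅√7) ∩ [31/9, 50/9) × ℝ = ∅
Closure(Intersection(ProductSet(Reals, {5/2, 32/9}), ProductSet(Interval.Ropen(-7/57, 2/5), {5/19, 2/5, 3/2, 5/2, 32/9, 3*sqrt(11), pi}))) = ProductSet(Interval(-7/57, 2/5), {5/2, 32/9})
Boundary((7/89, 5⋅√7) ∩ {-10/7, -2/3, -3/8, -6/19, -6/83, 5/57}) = {5/57}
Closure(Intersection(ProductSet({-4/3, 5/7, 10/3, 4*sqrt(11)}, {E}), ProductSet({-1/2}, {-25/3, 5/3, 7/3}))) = EmptySet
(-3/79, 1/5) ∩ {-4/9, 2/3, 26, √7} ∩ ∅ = ∅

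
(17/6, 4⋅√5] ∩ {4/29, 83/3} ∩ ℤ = ∅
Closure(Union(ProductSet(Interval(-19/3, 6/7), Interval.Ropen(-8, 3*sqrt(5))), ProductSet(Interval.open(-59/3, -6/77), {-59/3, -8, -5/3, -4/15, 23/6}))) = Union(ProductSet(Interval(-59/3, -6/77), {-59/3, -8}), ProductSet(Interval.Ropen(-59/3, -6/77), {-59/3, -8, -5/3, -4/15, 23/6}), ProductSet(Interval(-19/3, 6/7), Interval(-8, 3*sqrt(5))))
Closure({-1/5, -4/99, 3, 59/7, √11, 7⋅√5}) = {-1/5, -4/99, 3, 59/7, √11, 7⋅√5}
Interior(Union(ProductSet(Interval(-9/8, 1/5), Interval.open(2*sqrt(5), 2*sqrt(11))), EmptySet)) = ProductSet(Interval.open(-9/8, 1/5), Interval.open(2*sqrt(5), 2*sqrt(11)))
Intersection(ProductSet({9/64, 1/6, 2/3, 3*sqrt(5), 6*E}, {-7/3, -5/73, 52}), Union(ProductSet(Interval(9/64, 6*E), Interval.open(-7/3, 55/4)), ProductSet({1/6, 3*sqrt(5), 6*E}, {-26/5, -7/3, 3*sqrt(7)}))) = Union(ProductSet({1/6, 3*sqrt(5), 6*E}, {-7/3}), ProductSet({9/64, 1/6, 2/3, 3*sqrt(5), 6*E}, {-5/73}))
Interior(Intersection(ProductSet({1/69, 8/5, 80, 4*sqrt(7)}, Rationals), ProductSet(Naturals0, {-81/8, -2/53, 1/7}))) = EmptySet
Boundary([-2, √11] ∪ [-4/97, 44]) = {-2, 44}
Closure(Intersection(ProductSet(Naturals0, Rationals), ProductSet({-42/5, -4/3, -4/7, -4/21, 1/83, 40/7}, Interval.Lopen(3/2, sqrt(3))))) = EmptySet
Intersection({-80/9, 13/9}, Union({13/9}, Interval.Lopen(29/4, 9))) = {13/9}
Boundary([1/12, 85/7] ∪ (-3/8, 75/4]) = {-3/8, 75/4}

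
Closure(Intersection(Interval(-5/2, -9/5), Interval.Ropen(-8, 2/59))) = Interval(-5/2, -9/5)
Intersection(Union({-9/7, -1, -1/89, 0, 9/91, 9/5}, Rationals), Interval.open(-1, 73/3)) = Intersection(Interval.open(-1, 73/3), Rationals)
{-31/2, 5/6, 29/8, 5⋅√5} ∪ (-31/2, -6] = [-31/2, -6] ∪ {5/6, 29/8, 5⋅√5}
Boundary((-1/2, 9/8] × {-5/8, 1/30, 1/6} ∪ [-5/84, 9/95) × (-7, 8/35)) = ({-5/84, 9/95} × [-7, 8/35]) ∪ ([-5/84, 9/95] × {-7, 8/35}) ∪ (([-1/2, -5/84] ∪ [9/95, 9/8]) × {-5/8, 1/30, 1/6})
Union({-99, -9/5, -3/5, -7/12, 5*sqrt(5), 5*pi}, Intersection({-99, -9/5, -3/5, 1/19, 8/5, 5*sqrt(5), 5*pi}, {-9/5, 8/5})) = {-99, -9/5, -3/5, -7/12, 8/5, 5*sqrt(5), 5*pi}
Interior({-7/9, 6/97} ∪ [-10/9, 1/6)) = (-10/9, 1/6)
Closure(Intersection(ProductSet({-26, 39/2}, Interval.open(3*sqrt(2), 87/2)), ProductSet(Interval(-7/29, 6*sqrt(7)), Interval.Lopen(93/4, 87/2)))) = EmptySet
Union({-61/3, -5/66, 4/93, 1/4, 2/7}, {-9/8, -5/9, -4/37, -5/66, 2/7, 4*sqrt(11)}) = {-61/3, -9/8, -5/9, -4/37, -5/66, 4/93, 1/4, 2/7, 4*sqrt(11)}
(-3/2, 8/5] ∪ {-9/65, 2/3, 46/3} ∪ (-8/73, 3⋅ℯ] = (-3/2, 3⋅ℯ] ∪ {46/3}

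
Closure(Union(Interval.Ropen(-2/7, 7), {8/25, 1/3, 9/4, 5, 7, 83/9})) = Union({83/9}, Interval(-2/7, 7))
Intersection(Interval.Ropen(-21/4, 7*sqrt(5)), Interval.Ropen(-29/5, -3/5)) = Interval.Ropen(-21/4, -3/5)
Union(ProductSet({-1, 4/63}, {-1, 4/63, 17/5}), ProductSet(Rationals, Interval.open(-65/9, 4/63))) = Union(ProductSet({-1, 4/63}, {-1, 4/63, 17/5}), ProductSet(Rationals, Interval.open(-65/9, 4/63)))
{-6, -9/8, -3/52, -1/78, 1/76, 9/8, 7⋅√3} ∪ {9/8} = {-6, -9/8, -3/52, -1/78, 1/76, 9/8, 7⋅√3}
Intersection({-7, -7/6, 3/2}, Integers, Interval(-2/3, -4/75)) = EmptySet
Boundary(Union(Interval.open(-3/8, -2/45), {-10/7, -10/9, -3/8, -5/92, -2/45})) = {-10/7, -10/9, -3/8, -2/45}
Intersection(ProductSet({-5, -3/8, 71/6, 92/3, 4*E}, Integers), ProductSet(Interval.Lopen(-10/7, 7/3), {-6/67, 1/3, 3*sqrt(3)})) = EmptySet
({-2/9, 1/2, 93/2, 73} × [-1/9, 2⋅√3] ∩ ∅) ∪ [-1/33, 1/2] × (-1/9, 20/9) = [-1/33, 1/2] × (-1/9, 20/9)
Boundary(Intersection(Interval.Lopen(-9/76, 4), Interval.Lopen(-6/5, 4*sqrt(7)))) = {-9/76, 4}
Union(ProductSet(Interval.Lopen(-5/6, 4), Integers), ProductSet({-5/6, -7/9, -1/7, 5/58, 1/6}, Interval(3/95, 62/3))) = Union(ProductSet({-5/6, -7/9, -1/7, 5/58, 1/6}, Interval(3/95, 62/3)), ProductSet(Interval.Lopen(-5/6, 4), Integers))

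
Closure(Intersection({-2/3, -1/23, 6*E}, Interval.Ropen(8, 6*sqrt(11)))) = {6*E}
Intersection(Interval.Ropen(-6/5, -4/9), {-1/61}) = EmptySet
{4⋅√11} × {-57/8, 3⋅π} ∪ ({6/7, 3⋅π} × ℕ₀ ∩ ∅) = {4⋅√11} × {-57/8, 3⋅π}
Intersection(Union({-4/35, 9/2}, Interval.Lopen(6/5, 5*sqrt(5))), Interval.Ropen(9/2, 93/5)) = Interval(9/2, 5*sqrt(5))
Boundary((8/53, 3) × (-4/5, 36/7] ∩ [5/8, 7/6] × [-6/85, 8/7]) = ({5/8, 7/6} × [-6/85, 8/7]) ∪ ([5/8, 7/6] × {-6/85, 8/7})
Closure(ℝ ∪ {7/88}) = ℝ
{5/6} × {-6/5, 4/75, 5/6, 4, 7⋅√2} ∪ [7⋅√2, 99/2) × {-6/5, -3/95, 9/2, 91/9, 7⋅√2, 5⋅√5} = ({5/6} × {-6/5, 4/75, 5/6, 4, 7⋅√2}) ∪ ([7⋅√2, 99/2) × {-6/5, -3/95, 9/2, 91/9, 7⋅√2, 5⋅√5})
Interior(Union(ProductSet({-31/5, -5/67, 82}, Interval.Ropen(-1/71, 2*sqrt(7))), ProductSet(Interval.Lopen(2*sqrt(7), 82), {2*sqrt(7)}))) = EmptySet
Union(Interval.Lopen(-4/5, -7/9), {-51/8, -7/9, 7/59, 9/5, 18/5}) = Union({-51/8, 7/59, 9/5, 18/5}, Interval.Lopen(-4/5, -7/9))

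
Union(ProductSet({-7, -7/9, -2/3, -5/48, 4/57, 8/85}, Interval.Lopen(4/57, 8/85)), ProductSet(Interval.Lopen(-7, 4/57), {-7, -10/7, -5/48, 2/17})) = Union(ProductSet({-7, -7/9, -2/3, -5/48, 4/57, 8/85}, Interval.Lopen(4/57, 8/85)), ProductSet(Interval.Lopen(-7, 4/57), {-7, -10/7, -5/48, 2/17}))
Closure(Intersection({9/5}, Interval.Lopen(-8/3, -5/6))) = EmptySet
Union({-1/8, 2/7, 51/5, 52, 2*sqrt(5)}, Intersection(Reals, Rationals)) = Union({2*sqrt(5)}, Rationals)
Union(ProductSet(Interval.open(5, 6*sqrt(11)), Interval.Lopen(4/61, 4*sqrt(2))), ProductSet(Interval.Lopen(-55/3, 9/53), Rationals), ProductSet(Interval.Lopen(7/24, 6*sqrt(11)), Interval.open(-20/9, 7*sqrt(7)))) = Union(ProductSet(Interval.Lopen(-55/3, 9/53), Rationals), ProductSet(Interval.Lopen(7/24, 6*sqrt(11)), Interval.open(-20/9, 7*sqrt(7))))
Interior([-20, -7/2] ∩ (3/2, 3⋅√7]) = ∅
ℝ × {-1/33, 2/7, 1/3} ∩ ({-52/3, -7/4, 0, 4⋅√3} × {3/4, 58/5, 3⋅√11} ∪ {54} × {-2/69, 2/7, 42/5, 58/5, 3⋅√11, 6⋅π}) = {54} × {2/7}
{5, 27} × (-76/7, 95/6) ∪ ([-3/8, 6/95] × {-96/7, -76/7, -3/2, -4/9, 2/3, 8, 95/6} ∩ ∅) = {5, 27} × (-76/7, 95/6)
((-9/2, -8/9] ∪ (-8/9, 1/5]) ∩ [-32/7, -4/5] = (-9/2, -4/5]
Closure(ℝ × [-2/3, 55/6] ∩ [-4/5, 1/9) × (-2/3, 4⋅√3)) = ({-4/5, 1/9} × [-2/3, 4⋅√3]) ∪ ([-4/5, 1/9] × {-2/3, 4⋅√3}) ∪ ([-4/5, 1/9) × (-2/3, 4⋅√3))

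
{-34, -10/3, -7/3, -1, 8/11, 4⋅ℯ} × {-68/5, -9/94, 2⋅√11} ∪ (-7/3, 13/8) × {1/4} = ((-7/3, 13/8) × {1/4}) ∪ ({-34, -10/3, -7/3, -1, 8/11, 4⋅ℯ} × {-68/5, -9/94, 2⋅√11})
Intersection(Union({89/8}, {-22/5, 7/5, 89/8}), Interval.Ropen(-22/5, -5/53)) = {-22/5}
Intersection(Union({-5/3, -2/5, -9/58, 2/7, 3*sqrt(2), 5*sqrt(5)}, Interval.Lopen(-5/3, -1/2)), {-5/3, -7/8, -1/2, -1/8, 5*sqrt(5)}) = {-5/3, -7/8, -1/2, 5*sqrt(5)}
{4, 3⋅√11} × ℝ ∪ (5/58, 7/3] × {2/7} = ((5/58, 7/3] × {2/7}) ∪ ({4, 3⋅√11} × ℝ)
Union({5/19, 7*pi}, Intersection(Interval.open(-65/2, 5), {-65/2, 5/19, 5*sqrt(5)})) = {5/19, 7*pi}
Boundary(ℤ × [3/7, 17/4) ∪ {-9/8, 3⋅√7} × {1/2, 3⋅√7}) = (ℤ × [3/7, 17/4]) ∪ ({-9/8, 3⋅√7} × {1/2, 3⋅√7})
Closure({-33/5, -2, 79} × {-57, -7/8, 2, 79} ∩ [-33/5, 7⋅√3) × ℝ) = {-33/5, -2} × {-57, -7/8, 2, 79}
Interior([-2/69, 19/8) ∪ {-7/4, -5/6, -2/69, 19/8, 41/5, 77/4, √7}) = (-2/69, 19/8)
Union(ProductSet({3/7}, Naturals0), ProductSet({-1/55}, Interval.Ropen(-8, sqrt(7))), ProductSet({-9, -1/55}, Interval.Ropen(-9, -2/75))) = Union(ProductSet({-1/55}, Interval.Ropen(-8, sqrt(7))), ProductSet({3/7}, Naturals0), ProductSet({-9, -1/55}, Interval.Ropen(-9, -2/75)))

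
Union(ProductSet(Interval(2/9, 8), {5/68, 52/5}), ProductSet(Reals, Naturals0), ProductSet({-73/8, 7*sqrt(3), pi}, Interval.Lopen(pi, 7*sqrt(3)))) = Union(ProductSet({-73/8, 7*sqrt(3), pi}, Interval.Lopen(pi, 7*sqrt(3))), ProductSet(Interval(2/9, 8), {5/68, 52/5}), ProductSet(Reals, Naturals0))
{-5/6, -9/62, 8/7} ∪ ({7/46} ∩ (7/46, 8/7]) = {-5/6, -9/62, 8/7}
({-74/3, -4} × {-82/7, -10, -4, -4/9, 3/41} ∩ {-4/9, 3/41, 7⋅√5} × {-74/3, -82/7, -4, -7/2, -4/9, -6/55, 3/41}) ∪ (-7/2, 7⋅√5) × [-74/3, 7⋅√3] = (-7/2, 7⋅√5) × [-74/3, 7⋅√3]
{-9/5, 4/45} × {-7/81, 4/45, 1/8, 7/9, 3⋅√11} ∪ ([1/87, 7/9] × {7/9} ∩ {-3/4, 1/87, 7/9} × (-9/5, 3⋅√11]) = ({1/87, 7/9} × {7/9}) ∪ ({-9/5, 4/45} × {-7/81, 4/45, 1/8, 7/9, 3⋅√11})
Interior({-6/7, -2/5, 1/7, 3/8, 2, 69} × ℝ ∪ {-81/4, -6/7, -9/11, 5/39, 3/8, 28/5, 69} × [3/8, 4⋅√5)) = ∅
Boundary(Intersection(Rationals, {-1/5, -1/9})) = {-1/5, -1/9}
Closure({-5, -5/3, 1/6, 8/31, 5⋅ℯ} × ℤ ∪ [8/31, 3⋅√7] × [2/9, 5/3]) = ({-5, -5/3, 1/6, 8/31, 5⋅ℯ} × ℤ) ∪ ([8/31, 3⋅√7] × [2/9, 5/3])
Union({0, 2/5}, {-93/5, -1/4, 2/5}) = {-93/5, -1/4, 0, 2/5}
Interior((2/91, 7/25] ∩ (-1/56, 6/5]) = (2/91, 7/25)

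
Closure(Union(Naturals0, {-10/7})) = Union({-10/7}, Naturals0)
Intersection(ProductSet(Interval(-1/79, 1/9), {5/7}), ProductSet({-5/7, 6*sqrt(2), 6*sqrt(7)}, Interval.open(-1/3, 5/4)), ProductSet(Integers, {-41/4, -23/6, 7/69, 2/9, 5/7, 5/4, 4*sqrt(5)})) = EmptySet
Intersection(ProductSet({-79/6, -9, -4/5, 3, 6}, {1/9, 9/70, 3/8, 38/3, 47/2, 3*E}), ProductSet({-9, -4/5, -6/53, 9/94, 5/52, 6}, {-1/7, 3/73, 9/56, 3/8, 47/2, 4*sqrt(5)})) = ProductSet({-9, -4/5, 6}, {3/8, 47/2})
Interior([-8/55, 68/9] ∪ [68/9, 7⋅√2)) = (-8/55, 7⋅√2)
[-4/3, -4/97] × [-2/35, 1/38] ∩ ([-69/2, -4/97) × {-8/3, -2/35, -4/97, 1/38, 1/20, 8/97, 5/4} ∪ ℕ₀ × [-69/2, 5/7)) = [-4/3, -4/97) × {-2/35, -4/97, 1/38}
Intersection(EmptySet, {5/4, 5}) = EmptySet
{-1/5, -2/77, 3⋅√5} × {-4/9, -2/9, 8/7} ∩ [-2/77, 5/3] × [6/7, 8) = {-2/77} × {8/7}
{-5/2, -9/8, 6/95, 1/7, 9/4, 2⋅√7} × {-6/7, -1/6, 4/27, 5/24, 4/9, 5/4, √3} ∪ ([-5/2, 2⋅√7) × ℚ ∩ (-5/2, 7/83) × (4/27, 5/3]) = ((-5/2, 7/83) × (ℚ ∩ (4/27, 5/3])) ∪ ({-5/2, -9/8, 6/95, 1/7, 9/4, 2⋅√7} × {-6/7, -1/6, 4/27, 5/24, 4/9, 5/4, √3})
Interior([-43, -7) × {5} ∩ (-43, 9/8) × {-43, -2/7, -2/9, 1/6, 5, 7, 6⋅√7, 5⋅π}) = ∅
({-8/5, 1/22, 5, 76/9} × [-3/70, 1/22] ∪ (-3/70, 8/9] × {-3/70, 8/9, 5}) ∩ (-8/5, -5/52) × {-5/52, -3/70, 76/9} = ∅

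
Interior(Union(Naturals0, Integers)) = EmptySet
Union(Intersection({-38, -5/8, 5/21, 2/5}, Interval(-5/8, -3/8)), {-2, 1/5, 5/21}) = {-2, -5/8, 1/5, 5/21}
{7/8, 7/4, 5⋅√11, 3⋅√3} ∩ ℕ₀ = ∅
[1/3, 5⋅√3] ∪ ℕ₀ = ℕ₀ ∪ [1/3, 5⋅√3]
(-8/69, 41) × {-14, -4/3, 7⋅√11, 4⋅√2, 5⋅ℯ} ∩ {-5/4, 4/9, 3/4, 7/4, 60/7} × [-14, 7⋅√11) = {4/9, 3/4, 7/4, 60/7} × {-14, -4/3, 4⋅√2, 5⋅ℯ}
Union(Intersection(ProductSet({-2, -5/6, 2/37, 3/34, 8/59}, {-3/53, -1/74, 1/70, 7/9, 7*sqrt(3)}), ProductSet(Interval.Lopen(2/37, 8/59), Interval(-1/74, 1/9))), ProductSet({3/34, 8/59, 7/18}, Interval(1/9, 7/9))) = Union(ProductSet({3/34, 8/59}, {-1/74, 1/70}), ProductSet({3/34, 8/59, 7/18}, Interval(1/9, 7/9)))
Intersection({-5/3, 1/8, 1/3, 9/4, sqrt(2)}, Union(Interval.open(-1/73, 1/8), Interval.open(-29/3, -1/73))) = {-5/3}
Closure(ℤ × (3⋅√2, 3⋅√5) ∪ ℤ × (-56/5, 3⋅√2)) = ℤ × [-56/5, 3⋅√5]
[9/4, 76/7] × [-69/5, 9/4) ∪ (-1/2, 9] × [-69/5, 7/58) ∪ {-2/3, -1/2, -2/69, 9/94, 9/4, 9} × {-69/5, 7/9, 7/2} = ((-1/2, 9] × [-69/5, 7/58)) ∪ ([9/4, 76/7] × [-69/5, 9/4)) ∪ ({-2/3, -1/2, -2/69, 9/94, 9/4, 9} × {-69/5, 7/9, 7/2})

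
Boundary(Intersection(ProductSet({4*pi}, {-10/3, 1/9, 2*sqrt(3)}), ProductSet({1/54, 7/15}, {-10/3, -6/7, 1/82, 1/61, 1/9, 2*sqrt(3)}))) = EmptySet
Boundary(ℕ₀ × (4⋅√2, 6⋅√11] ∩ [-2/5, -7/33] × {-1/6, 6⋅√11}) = ∅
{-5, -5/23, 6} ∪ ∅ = {-5, -5/23, 6}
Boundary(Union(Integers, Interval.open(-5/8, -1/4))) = Union(Complement(Integers, Interval.open(-5/8, -1/4)), {-5/8, -1/4})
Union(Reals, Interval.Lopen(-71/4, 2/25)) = Interval(-oo, oo)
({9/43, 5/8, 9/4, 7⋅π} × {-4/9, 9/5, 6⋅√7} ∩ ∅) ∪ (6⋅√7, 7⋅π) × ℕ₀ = (6⋅√7, 7⋅π) × ℕ₀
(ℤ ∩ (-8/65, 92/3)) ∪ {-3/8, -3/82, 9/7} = {-3/8, -3/82, 9/7} ∪ {0, 1, …, 30}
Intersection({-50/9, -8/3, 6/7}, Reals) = {-50/9, -8/3, 6/7}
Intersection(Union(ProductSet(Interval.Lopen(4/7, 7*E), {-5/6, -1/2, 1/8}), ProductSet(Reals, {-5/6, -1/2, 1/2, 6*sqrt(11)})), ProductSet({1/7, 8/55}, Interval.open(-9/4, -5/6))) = EmptySet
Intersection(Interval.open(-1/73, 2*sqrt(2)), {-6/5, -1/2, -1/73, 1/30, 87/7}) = {1/30}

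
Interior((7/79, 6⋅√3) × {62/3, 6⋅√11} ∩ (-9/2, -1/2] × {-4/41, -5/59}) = ∅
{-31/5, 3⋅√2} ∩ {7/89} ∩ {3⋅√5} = ∅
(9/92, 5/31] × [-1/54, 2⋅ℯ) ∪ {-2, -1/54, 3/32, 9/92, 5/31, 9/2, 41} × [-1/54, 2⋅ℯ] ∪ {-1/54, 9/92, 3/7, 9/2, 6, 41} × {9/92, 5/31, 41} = ({-1/54, 9/92, 3/7, 9/2, 6, 41} × {9/92, 5/31, 41}) ∪ ((9/92, 5/31] × [-1/54, 2⋅ℯ)) ∪ ({-2, -1/54, 3/32, 9/92, 5/31, 9/2, 41} × [-1/54, 2⋅ℯ])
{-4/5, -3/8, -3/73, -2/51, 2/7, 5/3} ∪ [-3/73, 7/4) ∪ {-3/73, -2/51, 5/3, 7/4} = {-4/5, -3/8} ∪ [-3/73, 7/4]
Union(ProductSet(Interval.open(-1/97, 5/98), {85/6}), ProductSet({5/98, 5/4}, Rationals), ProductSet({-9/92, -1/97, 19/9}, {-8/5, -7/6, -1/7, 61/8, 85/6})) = Union(ProductSet({5/98, 5/4}, Rationals), ProductSet({-9/92, -1/97, 19/9}, {-8/5, -7/6, -1/7, 61/8, 85/6}), ProductSet(Interval.open(-1/97, 5/98), {85/6}))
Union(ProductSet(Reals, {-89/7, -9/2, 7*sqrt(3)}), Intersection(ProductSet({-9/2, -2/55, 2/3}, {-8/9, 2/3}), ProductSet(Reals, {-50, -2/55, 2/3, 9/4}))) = Union(ProductSet({-9/2, -2/55, 2/3}, {2/3}), ProductSet(Reals, {-89/7, -9/2, 7*sqrt(3)}))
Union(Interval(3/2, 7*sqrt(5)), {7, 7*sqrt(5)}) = Interval(3/2, 7*sqrt(5))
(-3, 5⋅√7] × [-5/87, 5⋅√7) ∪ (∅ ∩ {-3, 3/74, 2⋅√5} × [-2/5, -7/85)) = (-3, 5⋅√7] × [-5/87, 5⋅√7)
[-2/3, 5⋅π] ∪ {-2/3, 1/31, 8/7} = [-2/3, 5⋅π]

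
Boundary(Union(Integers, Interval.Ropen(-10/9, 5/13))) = Union(Complement(Integers, Interval.open(-10/9, 5/13)), {-10/9, 5/13})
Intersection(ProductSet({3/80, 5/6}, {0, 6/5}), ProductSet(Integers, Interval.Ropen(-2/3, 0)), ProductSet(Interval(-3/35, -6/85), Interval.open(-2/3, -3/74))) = EmptySet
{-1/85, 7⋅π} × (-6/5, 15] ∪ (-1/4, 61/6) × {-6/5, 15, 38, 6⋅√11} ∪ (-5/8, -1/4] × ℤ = ((-5/8, -1/4] × ℤ) ∪ ({-1/85, 7⋅π} × (-6/5, 15]) ∪ ((-1/4, 61/6) × {-6/5, 15, 38, 6⋅√11})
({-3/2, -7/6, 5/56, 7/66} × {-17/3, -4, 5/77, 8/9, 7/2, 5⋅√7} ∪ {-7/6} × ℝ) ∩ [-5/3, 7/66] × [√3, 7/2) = {-7/6} × [√3, 7/2)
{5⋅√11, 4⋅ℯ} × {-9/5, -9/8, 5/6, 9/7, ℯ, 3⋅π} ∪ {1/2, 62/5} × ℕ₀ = ({1/2, 62/5} × ℕ₀) ∪ ({5⋅√11, 4⋅ℯ} × {-9/5, -9/8, 5/6, 9/7, ℯ, 3⋅π})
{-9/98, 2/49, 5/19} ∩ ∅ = ∅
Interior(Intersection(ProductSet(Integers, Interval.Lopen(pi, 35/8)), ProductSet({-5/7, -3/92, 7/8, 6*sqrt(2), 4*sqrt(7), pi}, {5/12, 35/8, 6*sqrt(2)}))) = EmptySet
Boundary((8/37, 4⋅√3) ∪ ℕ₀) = {8/37, 4⋅√3} ∪ (ℕ₀ \ (8/37, 4⋅√3))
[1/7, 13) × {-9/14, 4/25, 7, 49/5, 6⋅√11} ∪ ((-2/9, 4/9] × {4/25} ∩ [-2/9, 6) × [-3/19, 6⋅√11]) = ((-2/9, 4/9] × {4/25}) ∪ ([1/7, 13) × {-9/14, 4/25, 7, 49/5, 6⋅√11})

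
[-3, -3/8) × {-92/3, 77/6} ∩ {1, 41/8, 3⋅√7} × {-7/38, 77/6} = ∅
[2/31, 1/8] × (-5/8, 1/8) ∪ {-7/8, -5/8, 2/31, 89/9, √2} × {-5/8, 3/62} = ([2/31, 1/8] × (-5/8, 1/8)) ∪ ({-7/8, -5/8, 2/31, 89/9, √2} × {-5/8, 3/62})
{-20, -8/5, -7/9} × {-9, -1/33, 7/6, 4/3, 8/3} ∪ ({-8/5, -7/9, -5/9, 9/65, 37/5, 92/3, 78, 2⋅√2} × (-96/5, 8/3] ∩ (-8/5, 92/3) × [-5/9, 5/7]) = ({-20, -8/5, -7/9} × {-9, -1/33, 7/6, 4/3, 8/3}) ∪ ({-7/9, -5/9, 9/65, 37/5, 2⋅√2} × [-5/9, 5/7])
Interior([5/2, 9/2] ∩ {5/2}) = ∅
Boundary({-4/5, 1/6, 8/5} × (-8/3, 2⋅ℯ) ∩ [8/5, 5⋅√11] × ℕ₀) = {8/5} × {0, 1, …, 5}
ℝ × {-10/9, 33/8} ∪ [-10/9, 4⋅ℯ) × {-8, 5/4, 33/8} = (ℝ × {-10/9, 33/8}) ∪ ([-10/9, 4⋅ℯ) × {-8, 5/4, 33/8})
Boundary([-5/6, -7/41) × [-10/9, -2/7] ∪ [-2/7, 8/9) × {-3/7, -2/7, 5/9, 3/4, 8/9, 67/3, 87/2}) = ({-5/6, -7/41} × [-10/9, -2/7]) ∪ ([-5/6, -7/41] × {-10/9, -2/7}) ∪ ([-2/7, 8/9] × {-2/7, 5/9, 3/4, 8/9, 67/3, 87/2}) ∪ ([-7/41, 8/9] × {-3/7, -2/7, 5/9, 3/4, 8/9, 67/3, 87/2})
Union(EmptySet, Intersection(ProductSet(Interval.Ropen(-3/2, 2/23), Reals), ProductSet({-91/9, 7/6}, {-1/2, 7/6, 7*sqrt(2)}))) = EmptySet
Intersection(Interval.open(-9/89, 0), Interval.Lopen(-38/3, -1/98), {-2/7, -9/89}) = EmptySet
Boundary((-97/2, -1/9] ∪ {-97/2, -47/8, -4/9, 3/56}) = {-97/2, -1/9, 3/56}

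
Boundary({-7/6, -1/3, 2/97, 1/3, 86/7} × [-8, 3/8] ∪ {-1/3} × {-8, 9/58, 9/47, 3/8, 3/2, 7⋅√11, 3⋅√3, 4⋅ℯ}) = ({-7/6, -1/3, 2/97, 1/3, 86/7} × [-8, 3/8]) ∪ ({-1/3} × {-8, 9/58, 9/47, 3/8, 3/2, 7⋅√11, 3⋅√3, 4⋅ℯ})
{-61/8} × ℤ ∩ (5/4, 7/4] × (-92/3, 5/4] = ∅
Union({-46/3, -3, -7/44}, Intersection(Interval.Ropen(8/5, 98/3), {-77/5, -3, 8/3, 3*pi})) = {-46/3, -3, -7/44, 8/3, 3*pi}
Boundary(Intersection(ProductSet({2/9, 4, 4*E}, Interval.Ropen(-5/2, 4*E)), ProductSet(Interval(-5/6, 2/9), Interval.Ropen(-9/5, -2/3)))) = ProductSet({2/9}, Interval(-9/5, -2/3))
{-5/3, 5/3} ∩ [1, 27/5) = {5/3}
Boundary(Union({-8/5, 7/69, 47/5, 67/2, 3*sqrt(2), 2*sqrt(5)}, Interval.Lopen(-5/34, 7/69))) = {-8/5, -5/34, 7/69, 47/5, 67/2, 3*sqrt(2), 2*sqrt(5)}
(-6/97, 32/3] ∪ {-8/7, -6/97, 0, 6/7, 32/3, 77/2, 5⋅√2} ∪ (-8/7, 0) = [-8/7, 32/3] ∪ {77/2}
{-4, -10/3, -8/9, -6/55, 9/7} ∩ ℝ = {-4, -10/3, -8/9, -6/55, 9/7}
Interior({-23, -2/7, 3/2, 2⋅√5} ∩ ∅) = ∅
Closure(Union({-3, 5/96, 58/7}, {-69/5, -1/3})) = {-69/5, -3, -1/3, 5/96, 58/7}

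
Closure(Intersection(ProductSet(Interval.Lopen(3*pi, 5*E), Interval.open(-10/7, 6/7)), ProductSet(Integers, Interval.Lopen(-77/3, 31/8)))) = ProductSet(Range(10, 14, 1), Interval(-10/7, 6/7))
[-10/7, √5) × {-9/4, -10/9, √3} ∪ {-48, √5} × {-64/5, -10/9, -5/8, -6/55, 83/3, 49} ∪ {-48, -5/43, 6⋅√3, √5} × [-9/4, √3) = ({-48, √5} × {-64/5, -10/9, -5/8, -6/55, 83/3, 49}) ∪ ([-10/7, √5) × {-9/4, -10/9, √3}) ∪ ({-48, -5/43, 6⋅√3, √5} × [-9/4, √3))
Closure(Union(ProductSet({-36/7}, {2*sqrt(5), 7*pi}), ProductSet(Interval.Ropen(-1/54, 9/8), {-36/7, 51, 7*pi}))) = Union(ProductSet({-36/7}, {2*sqrt(5), 7*pi}), ProductSet(Interval(-1/54, 9/8), {-36/7, 51, 7*pi}))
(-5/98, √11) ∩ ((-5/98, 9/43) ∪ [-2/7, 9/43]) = (-5/98, 9/43]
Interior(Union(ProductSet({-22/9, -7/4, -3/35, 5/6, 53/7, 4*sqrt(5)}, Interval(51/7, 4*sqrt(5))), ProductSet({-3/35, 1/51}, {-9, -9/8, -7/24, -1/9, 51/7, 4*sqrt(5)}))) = EmptySet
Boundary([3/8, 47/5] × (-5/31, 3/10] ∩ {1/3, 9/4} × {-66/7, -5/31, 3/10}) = {9/4} × {3/10}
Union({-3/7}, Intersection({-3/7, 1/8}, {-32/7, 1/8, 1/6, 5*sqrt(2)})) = {-3/7, 1/8}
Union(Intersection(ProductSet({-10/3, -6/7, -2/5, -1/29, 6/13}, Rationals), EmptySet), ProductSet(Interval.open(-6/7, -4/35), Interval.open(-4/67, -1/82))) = ProductSet(Interval.open(-6/7, -4/35), Interval.open(-4/67, -1/82))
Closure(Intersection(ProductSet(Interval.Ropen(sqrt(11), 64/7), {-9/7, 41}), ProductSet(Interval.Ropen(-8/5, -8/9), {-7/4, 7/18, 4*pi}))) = EmptySet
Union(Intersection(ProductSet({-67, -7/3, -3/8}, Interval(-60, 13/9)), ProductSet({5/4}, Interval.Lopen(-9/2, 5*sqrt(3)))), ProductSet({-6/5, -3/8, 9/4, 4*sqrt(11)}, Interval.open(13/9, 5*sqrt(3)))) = ProductSet({-6/5, -3/8, 9/4, 4*sqrt(11)}, Interval.open(13/9, 5*sqrt(3)))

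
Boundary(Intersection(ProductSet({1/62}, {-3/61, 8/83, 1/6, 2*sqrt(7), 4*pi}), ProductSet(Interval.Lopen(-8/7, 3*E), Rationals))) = ProductSet({1/62}, {-3/61, 8/83, 1/6})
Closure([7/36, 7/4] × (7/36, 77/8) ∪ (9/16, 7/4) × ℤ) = ((9/16, 7/4] × ℤ) ∪ ([7/36, 7/4] × [7/36, 77/8]) ∪ ([9/16, 7/4] × ℤ \ (7/36, 77/8))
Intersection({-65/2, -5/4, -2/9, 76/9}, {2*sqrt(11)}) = EmptySet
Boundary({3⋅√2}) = {3⋅√2}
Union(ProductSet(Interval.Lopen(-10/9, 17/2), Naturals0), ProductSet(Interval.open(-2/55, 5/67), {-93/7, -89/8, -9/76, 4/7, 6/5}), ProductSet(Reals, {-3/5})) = Union(ProductSet(Interval.Lopen(-10/9, 17/2), Naturals0), ProductSet(Interval.open(-2/55, 5/67), {-93/7, -89/8, -9/76, 4/7, 6/5}), ProductSet(Reals, {-3/5}))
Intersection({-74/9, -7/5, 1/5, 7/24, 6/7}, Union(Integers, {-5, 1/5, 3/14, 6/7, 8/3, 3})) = {1/5, 6/7}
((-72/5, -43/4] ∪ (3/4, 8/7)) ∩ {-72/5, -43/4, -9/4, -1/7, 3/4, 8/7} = {-43/4}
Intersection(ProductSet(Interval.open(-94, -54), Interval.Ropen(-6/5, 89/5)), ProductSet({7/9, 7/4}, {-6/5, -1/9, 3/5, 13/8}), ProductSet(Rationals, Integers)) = EmptySet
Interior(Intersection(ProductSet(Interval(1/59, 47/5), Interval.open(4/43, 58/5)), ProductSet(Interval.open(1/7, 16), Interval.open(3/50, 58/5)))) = ProductSet(Interval.open(1/7, 47/5), Interval.open(4/43, 58/5))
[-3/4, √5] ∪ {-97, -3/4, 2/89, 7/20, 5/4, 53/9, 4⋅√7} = {-97, 53/9, 4⋅√7} ∪ [-3/4, √5]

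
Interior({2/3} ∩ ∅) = ∅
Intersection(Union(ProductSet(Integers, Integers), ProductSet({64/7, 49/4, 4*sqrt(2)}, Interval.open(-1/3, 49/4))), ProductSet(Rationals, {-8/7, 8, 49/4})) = ProductSet(Union({64/7, 49/4}, Integers), {8})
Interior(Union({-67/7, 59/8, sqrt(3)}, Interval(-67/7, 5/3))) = Interval.open(-67/7, 5/3)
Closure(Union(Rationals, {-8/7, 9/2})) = Reals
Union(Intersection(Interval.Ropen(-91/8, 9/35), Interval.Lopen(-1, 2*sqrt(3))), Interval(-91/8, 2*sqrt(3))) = Interval(-91/8, 2*sqrt(3))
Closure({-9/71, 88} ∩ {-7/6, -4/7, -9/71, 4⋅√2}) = {-9/71}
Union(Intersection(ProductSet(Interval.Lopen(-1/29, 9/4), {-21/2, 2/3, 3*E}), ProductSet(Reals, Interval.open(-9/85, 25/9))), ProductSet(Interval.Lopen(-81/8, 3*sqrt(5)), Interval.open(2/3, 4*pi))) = Union(ProductSet(Interval.Lopen(-81/8, 3*sqrt(5)), Interval.open(2/3, 4*pi)), ProductSet(Interval.Lopen(-1/29, 9/4), {2/3}))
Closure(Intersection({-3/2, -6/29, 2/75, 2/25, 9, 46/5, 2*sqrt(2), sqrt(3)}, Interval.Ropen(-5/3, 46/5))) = {-3/2, -6/29, 2/75, 2/25, 9, 2*sqrt(2), sqrt(3)}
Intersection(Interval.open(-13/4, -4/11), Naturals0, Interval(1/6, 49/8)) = EmptySet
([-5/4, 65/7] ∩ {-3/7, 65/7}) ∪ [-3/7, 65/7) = [-3/7, 65/7]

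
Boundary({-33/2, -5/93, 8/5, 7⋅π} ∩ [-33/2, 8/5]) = {-33/2, -5/93, 8/5}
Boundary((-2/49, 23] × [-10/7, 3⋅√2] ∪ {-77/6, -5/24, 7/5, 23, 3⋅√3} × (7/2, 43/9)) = ({-77/6, -5/24, 23} × [7/2, 43/9]) ∪ ({-2/49, 23} × [-10/7, 3⋅√2]) ∪ ([-2/49, 23] × {-10/7, 3⋅√2}) ∪ ({-77/6, -5/24, 7/5, 23, 3⋅√3} × [3⋅√2, 43/9])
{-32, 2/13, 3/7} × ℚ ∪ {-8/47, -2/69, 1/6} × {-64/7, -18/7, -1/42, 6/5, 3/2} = ({-32, 2/13, 3/7} × ℚ) ∪ ({-8/47, -2/69, 1/6} × {-64/7, -18/7, -1/42, 6/5, 3/2})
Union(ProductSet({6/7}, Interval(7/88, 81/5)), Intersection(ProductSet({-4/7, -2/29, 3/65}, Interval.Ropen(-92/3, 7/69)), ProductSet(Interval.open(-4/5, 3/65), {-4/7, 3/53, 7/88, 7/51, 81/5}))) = Union(ProductSet({6/7}, Interval(7/88, 81/5)), ProductSet({-4/7, -2/29}, {-4/7, 3/53, 7/88}))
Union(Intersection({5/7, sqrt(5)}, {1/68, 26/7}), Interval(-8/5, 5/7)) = Interval(-8/5, 5/7)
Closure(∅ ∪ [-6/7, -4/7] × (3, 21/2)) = [-6/7, -4/7] × [3, 21/2]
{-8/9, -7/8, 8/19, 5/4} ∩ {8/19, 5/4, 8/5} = {8/19, 5/4}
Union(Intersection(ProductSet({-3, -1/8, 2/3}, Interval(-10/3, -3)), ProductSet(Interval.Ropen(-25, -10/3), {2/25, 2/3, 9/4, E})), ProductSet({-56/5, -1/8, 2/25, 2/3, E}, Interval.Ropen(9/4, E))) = ProductSet({-56/5, -1/8, 2/25, 2/3, E}, Interval.Ropen(9/4, E))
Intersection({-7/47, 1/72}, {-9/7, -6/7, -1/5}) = EmptySet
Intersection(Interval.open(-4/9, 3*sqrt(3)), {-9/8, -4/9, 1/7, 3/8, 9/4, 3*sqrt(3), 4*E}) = {1/7, 3/8, 9/4}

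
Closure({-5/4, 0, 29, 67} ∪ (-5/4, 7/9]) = [-5/4, 7/9] ∪ {29, 67}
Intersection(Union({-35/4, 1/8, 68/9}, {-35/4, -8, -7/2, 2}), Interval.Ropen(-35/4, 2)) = {-35/4, -8, -7/2, 1/8}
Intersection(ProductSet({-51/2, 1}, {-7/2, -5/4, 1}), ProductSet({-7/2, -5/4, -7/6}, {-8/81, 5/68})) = EmptySet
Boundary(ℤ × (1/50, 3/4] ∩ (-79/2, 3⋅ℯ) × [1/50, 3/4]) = {-39, -38, …, 8} × [1/50, 3/4]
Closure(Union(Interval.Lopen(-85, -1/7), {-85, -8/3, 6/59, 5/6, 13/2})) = Union({6/59, 5/6, 13/2}, Interval(-85, -1/7))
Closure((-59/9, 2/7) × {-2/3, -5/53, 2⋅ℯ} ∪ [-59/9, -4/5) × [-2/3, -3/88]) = ([-59/9, -4/5] × [-2/3, -3/88]) ∪ ([-59/9, 2/7] × {-2/3, -5/53, 2⋅ℯ})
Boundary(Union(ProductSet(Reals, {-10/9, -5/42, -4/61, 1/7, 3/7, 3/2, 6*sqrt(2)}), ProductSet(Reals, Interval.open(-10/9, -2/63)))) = ProductSet(Reals, {-10/9, -2/63, 1/7, 3/7, 3/2, 6*sqrt(2)})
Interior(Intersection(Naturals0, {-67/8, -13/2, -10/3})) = EmptySet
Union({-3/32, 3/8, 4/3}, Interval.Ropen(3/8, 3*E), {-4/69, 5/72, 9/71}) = Union({-3/32, -4/69, 5/72, 9/71}, Interval.Ropen(3/8, 3*E))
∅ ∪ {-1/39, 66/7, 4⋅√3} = {-1/39, 66/7, 4⋅√3}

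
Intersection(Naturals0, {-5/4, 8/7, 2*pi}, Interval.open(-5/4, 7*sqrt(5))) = EmptySet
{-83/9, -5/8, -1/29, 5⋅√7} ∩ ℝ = {-83/9, -5/8, -1/29, 5⋅√7}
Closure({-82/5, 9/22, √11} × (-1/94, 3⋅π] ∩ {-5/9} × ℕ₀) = ∅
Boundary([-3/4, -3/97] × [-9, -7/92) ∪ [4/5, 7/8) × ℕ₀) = ({-3/4, -3/97} × [-9, -7/92]) ∪ ([-3/4, -3/97] × {-9, -7/92}) ∪ ([4/5, 7/8] × (ℕ₀ ∪ (ℕ₀ \ (-9, -7/92))))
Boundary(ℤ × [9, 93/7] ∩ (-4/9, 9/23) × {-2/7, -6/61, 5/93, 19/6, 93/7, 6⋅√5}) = {0} × {93/7}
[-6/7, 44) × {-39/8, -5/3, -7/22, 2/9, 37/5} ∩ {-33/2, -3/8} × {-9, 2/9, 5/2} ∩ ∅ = ∅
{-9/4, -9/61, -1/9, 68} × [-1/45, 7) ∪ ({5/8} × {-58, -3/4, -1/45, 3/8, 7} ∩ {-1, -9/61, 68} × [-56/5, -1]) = {-9/4, -9/61, -1/9, 68} × [-1/45, 7)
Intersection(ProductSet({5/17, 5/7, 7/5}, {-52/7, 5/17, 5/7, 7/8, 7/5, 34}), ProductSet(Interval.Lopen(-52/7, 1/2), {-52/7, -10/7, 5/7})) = ProductSet({5/17}, {-52/7, 5/7})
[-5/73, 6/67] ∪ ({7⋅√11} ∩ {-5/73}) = [-5/73, 6/67]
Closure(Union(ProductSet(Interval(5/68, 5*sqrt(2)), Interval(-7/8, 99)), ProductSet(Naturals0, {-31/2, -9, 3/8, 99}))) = Union(ProductSet(Interval(5/68, 5*sqrt(2)), Interval(-7/8, 99)), ProductSet(Naturals0, {-31/2, -9, 99}), ProductSet(Union(Complement(Naturals0, Interval.open(5/68, 5*sqrt(2))), Naturals0), {-31/2, -9, 3/8, 99}))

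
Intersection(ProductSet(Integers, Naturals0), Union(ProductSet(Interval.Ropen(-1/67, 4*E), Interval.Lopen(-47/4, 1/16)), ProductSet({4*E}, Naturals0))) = ProductSet(Range(0, 11, 1), Range(0, 1, 1))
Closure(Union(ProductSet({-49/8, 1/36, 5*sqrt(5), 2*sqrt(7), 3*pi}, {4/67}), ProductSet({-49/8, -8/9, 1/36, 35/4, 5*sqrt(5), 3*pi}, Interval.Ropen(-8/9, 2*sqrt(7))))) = Union(ProductSet({-49/8, 1/36, 5*sqrt(5), 2*sqrt(7), 3*pi}, {4/67}), ProductSet({-49/8, -8/9, 1/36, 35/4, 5*sqrt(5), 3*pi}, Interval(-8/9, 2*sqrt(7))))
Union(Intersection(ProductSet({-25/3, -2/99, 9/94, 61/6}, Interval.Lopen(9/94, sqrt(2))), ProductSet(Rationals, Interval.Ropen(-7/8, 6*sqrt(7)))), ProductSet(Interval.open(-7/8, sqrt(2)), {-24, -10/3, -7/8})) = Union(ProductSet({-25/3, -2/99, 9/94, 61/6}, Interval.Lopen(9/94, sqrt(2))), ProductSet(Interval.open(-7/8, sqrt(2)), {-24, -10/3, -7/8}))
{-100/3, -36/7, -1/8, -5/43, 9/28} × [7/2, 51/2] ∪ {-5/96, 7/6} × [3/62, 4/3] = ({-5/96, 7/6} × [3/62, 4/3]) ∪ ({-100/3, -36/7, -1/8, -5/43, 9/28} × [7/2, 51/2])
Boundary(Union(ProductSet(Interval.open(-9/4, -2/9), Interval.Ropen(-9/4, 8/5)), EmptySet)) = Union(ProductSet({-9/4, -2/9}, Interval(-9/4, 8/5)), ProductSet(Interval(-9/4, -2/9), {-9/4, 8/5}))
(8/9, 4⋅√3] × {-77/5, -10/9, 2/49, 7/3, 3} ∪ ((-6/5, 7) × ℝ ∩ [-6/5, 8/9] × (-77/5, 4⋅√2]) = ((-6/5, 8/9] × (-77/5, 4⋅√2]) ∪ ((8/9, 4⋅√3] × {-77/5, -10/9, 2/49, 7/3, 3})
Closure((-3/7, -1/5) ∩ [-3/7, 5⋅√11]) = [-3/7, -1/5]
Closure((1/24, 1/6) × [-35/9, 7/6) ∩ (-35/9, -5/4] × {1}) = ∅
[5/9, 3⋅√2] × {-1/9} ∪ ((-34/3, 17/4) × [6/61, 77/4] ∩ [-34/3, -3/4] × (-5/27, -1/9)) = [5/9, 3⋅√2] × {-1/9}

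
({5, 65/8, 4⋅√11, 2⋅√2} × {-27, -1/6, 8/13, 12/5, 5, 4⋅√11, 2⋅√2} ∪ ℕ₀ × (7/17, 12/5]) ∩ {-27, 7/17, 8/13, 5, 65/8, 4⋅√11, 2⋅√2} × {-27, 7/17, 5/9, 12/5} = ({5} × {5/9, 12/5}) ∪ ({5, 65/8, 4⋅√11, 2⋅√2} × {-27, 12/5})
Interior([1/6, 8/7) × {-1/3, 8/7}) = ∅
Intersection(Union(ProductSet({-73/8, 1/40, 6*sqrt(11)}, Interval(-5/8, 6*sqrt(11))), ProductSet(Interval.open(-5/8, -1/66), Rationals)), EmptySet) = EmptySet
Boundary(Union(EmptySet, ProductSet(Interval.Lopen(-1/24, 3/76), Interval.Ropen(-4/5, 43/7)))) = Union(ProductSet({-1/24, 3/76}, Interval(-4/5, 43/7)), ProductSet(Interval(-1/24, 3/76), {-4/5, 43/7}))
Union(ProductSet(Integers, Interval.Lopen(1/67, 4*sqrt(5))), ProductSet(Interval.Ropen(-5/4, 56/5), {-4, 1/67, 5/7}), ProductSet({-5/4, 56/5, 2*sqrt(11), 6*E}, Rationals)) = Union(ProductSet({-5/4, 56/5, 2*sqrt(11), 6*E}, Rationals), ProductSet(Integers, Interval.Lopen(1/67, 4*sqrt(5))), ProductSet(Interval.Ropen(-5/4, 56/5), {-4, 1/67, 5/7}))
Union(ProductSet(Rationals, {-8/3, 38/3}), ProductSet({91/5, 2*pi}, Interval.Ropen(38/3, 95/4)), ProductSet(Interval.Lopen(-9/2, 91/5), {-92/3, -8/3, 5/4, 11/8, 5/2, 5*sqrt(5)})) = Union(ProductSet({91/5, 2*pi}, Interval.Ropen(38/3, 95/4)), ProductSet(Interval.Lopen(-9/2, 91/5), {-92/3, -8/3, 5/4, 11/8, 5/2, 5*sqrt(5)}), ProductSet(Rationals, {-8/3, 38/3}))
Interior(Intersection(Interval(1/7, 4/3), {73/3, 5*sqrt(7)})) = EmptySet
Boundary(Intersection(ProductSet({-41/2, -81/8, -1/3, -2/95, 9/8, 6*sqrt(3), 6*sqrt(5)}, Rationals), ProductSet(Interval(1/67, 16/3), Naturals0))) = ProductSet({9/8}, Naturals0)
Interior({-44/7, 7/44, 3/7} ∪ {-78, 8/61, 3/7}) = ∅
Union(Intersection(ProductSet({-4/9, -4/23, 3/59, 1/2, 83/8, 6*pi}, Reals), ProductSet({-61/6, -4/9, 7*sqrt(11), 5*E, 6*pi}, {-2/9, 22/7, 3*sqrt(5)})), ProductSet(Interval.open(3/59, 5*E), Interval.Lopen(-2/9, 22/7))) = Union(ProductSet({-4/9, 6*pi}, {-2/9, 22/7, 3*sqrt(5)}), ProductSet(Interval.open(3/59, 5*E), Interval.Lopen(-2/9, 22/7)))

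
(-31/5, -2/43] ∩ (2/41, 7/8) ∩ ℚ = ∅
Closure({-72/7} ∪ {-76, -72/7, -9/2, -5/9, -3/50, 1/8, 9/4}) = {-76, -72/7, -9/2, -5/9, -3/50, 1/8, 9/4}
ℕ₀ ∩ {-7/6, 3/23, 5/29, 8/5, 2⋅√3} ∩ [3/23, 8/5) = ∅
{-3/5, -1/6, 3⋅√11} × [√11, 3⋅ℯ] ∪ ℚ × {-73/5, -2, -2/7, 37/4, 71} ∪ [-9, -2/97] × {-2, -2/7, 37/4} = (ℚ × {-73/5, -2, -2/7, 37/4, 71}) ∪ ([-9, -2/97] × {-2, -2/7, 37/4}) ∪ ({-3/5, -1/6, 3⋅√11} × [√11, 3⋅ℯ])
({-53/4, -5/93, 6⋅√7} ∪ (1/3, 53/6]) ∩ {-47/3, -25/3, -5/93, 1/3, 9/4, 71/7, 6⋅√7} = {-5/93, 9/4, 6⋅√7}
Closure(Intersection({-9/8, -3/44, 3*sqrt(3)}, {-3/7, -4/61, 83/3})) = EmptySet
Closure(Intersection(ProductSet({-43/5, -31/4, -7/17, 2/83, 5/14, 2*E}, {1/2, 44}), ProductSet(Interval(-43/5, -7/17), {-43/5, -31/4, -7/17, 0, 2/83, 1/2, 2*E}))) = ProductSet({-43/5, -31/4, -7/17}, {1/2})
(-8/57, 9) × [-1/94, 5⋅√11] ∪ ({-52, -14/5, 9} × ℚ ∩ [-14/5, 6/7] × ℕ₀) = ({-14/5} × ℕ₀) ∪ ((-8/57, 9) × [-1/94, 5⋅√11])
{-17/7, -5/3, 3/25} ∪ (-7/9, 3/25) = {-17/7, -5/3} ∪ (-7/9, 3/25]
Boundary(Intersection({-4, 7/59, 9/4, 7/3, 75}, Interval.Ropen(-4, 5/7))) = {-4, 7/59}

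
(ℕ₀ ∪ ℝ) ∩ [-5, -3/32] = [-5, -3/32]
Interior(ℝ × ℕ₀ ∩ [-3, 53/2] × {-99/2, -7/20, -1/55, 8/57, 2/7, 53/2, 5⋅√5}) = ∅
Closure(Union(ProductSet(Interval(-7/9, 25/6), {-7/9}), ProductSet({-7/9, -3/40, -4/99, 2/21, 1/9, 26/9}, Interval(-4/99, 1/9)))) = Union(ProductSet({-7/9, -3/40, -4/99, 2/21, 1/9, 26/9}, Interval(-4/99, 1/9)), ProductSet(Interval(-7/9, 25/6), {-7/9}))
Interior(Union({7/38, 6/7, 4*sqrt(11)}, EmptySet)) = EmptySet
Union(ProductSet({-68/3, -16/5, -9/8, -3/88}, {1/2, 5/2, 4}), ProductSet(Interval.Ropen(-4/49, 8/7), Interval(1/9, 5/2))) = Union(ProductSet({-68/3, -16/5, -9/8, -3/88}, {1/2, 5/2, 4}), ProductSet(Interval.Ropen(-4/49, 8/7), Interval(1/9, 5/2)))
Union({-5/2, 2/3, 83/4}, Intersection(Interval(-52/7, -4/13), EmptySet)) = {-5/2, 2/3, 83/4}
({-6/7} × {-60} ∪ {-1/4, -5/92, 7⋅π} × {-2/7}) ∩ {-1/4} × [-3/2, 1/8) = {-1/4} × {-2/7}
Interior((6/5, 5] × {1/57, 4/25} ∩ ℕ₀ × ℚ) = ∅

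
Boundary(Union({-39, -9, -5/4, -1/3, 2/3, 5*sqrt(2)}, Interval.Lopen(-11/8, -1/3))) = {-39, -9, -11/8, -1/3, 2/3, 5*sqrt(2)}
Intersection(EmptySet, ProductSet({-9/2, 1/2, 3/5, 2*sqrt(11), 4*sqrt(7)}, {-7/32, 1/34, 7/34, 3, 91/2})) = EmptySet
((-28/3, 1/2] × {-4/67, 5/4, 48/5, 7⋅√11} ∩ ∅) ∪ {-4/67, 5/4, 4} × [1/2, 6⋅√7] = {-4/67, 5/4, 4} × [1/2, 6⋅√7]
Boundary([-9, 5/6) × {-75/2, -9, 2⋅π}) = [-9, 5/6] × {-75/2, -9, 2⋅π}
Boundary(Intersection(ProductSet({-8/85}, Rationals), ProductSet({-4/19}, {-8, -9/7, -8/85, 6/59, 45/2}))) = EmptySet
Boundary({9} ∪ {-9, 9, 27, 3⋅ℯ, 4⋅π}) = {-9, 9, 27, 3⋅ℯ, 4⋅π}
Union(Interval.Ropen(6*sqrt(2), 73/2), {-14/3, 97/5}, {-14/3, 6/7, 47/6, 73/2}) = Union({-14/3, 6/7, 47/6}, Interval(6*sqrt(2), 73/2))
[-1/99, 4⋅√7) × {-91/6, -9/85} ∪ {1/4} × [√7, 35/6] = ({1/4} × [√7, 35/6]) ∪ ([-1/99, 4⋅√7) × {-91/6, -9/85})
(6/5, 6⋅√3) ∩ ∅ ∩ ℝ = ∅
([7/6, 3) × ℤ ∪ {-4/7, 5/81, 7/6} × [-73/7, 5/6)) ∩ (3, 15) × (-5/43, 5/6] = ∅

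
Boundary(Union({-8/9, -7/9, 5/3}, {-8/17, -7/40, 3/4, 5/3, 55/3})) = {-8/9, -7/9, -8/17, -7/40, 3/4, 5/3, 55/3}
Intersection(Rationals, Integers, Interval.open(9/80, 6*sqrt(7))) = Range(1, 16, 1)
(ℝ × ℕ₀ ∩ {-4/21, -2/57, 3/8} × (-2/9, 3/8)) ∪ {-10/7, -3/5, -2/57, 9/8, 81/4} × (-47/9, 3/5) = ({-4/21, -2/57, 3/8} × {0}) ∪ ({-10/7, -3/5, -2/57, 9/8, 81/4} × (-47/9, 3/5))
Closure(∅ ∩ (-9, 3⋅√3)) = ∅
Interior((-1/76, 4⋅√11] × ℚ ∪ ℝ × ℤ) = ∅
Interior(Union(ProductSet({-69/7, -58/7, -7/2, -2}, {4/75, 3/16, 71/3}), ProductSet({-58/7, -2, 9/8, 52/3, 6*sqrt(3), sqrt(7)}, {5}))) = EmptySet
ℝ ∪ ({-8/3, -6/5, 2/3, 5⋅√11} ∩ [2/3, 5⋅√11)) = ℝ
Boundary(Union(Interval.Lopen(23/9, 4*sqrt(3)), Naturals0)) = Union(Complement(Naturals0, Interval.open(23/9, 4*sqrt(3))), {23/9, 4*sqrt(3)})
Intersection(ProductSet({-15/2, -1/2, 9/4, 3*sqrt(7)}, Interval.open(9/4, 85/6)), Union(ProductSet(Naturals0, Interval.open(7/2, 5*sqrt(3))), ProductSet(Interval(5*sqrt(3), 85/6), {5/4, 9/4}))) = EmptySet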